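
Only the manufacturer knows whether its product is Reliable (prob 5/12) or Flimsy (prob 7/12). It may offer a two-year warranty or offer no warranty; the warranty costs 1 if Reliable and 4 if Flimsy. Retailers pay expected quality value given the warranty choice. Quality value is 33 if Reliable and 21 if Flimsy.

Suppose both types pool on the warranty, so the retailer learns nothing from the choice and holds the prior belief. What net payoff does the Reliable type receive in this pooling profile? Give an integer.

25

Pooled price = 5/12·33 + 7/12·21 = 26.
Reliable pays cost 1 for the warranty, so net payoff = 26 − 1 = 25.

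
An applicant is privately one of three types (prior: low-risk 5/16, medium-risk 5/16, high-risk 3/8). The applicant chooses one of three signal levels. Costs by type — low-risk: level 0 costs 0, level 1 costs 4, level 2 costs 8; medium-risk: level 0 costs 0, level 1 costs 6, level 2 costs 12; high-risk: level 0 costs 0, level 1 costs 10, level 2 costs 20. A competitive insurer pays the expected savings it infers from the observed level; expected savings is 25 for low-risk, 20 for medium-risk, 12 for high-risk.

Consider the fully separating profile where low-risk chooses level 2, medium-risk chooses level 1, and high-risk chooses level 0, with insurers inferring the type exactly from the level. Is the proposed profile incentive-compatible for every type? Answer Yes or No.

Yes

Separating rebates: level 2 → 25, level 1 → 20, level 0 → 12.
low-risk (assigned level 2): level 0: 12 − 0 = 12; level 1: 20 − 4 = 16; level 2: 25 − 8 = 17. low-risk stays.
medium-risk (assigned level 1): level 0: 12 − 0 = 12; level 1: 20 − 6 = 14; level 2: 25 − 12 = 13. medium-risk stays.
high-risk (assigned level 0): level 0: 12 − 0 = 12; level 1: 20 − 10 = 10; level 2: 25 − 20 = 5. high-risk stays.
Every type prefers its assigned level; separation holds.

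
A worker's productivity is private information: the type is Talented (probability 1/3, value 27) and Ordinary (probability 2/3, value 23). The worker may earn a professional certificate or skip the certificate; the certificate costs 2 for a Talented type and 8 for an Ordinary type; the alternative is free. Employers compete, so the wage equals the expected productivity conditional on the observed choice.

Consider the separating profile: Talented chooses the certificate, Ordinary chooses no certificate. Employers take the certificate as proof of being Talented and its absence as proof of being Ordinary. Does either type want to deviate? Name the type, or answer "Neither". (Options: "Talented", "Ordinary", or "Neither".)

Neither

The certificate pays 27; no certificate pays 23.
Talented: assigned the certificate, nets 27 − 2 = 25; deviating to no certificate nets 23.
Ordinary: assigned no certificate, nets 23; deviating to the certificate nets 27 − 8 = 19.
Both types strictly prefer their assigned action; no profitable deviation.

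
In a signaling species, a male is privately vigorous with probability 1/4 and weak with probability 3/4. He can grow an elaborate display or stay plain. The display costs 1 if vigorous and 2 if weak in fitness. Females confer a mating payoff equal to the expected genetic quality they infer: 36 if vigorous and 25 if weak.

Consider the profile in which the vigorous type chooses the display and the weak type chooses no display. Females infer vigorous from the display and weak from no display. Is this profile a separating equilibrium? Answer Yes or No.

Under these beliefs, the display earns mating payoff 36 and no display earns mating payoff 25.
vigorous: the display nets 36 − 1 = 35; no display nets 25. vigorous prefers the display.
weak: the display nets 36 − 2 = 34; no display nets 25. weak would deviate to the display.
weak has a profitable deviation, so the profile is not an equilibrium.

No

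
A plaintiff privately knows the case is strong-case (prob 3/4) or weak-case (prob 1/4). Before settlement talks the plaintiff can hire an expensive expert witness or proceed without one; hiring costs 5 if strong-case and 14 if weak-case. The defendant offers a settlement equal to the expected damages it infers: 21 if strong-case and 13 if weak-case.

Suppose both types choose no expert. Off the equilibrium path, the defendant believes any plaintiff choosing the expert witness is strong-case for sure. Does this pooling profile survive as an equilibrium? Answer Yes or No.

On path, the defendant holds the prior and pays 3/4·21 + 1/4·13 = 19. Off path (the expert witness), believing strong-case, it pays 21.
strong-case: no expert nets 19; the expert witness nets 21 − 5 = 16. strong-case stays.
weak-case: no expert nets 19; the expert witness nets 21 − 14 = 7. weak-case stays.
No type deviates, so pooling is sustained.

Yes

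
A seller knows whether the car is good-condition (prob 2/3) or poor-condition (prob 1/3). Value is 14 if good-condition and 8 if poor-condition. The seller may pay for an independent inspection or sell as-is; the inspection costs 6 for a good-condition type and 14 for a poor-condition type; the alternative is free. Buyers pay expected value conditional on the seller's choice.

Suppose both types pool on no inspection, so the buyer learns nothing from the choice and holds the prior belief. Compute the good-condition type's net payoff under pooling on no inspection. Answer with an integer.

Pooled price = 2/3·14 + 1/3·8 = 12.
good-condition pays no cost for no inspection, so net payoff = 12.

12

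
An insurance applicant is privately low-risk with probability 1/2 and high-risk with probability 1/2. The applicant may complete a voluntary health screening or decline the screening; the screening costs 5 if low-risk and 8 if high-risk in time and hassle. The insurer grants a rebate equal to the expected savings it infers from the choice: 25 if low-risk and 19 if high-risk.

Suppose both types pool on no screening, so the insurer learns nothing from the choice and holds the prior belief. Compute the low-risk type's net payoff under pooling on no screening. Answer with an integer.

22

Pooled rebate = 1/2·25 + 1/2·19 = 22.
low-risk pays no cost for no screening, so net payoff = 22.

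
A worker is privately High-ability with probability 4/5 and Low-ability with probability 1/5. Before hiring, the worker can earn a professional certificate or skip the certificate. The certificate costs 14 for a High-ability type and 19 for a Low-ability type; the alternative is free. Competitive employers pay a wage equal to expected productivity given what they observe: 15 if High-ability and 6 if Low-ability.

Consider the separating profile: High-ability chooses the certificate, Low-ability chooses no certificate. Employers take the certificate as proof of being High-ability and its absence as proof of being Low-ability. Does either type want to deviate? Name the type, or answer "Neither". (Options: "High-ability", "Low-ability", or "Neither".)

High-ability

The certificate pays 15; no certificate pays 6.
High-ability: assigned the certificate, nets 15 − 14 = 1; deviating to no certificate nets 6.
Low-ability: assigned no certificate, nets 6; deviating to the certificate nets 15 − 19 = -4.
The High-ability type gains 5 by deviating.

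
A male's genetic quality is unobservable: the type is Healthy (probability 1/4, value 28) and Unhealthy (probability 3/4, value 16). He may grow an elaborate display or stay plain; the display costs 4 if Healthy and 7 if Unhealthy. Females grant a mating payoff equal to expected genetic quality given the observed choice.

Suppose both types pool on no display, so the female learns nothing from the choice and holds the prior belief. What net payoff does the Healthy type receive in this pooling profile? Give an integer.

Pooled mating payoff = 1/4·28 + 3/4·16 = 19.
Healthy pays no cost for no display, so net payoff = 19.

19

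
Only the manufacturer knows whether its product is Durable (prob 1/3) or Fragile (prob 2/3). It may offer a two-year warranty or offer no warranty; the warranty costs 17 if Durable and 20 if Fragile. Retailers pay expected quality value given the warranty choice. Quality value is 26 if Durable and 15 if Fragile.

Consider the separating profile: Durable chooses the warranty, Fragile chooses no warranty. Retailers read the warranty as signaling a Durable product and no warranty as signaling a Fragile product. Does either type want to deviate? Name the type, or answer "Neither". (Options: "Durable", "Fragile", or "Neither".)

The warranty pays 26; no warranty pays 15.
Durable: assigned the warranty, nets 26 − 17 = 9; deviating to no warranty nets 15.
Fragile: assigned no warranty, nets 15; deviating to the warranty nets 26 − 20 = 6.
The Durable type gains 6 by deviating.

Durable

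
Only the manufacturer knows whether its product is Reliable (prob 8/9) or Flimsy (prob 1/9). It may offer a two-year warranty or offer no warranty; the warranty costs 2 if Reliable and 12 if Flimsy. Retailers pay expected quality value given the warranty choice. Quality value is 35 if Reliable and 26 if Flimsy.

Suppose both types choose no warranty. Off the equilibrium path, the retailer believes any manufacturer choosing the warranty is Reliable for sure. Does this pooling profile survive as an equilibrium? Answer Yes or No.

On path, the retailer holds the prior and pays 8/9·35 + 1/9·26 = 34. Off path (the warranty), believing Reliable, it pays 35.
Reliable: no warranty nets 34; the warranty nets 35 − 2 = 33. Reliable stays.
Flimsy: no warranty nets 34; the warranty nets 35 − 12 = 23. Flimsy stays.
No type deviates, so pooling is sustained.

Yes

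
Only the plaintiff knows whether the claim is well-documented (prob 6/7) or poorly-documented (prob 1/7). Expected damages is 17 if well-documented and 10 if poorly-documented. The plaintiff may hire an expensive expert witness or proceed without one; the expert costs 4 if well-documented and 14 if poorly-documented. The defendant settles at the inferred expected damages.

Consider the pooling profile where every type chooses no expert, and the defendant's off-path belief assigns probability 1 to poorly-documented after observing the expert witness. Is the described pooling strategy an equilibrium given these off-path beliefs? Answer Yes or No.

On path, the defendant holds the prior and pays 6/7·17 + 1/7·10 = 16. Off path (the expert witness), believing poorly-documented, it pays 10.
well-documented: no expert nets 16; the expert witness nets 10 − 4 = 6. well-documented stays.
poorly-documented: no expert nets 16; the expert witness nets 10 − 14 = -4. poorly-documented stays.
No type deviates, so pooling is sustained.

Yes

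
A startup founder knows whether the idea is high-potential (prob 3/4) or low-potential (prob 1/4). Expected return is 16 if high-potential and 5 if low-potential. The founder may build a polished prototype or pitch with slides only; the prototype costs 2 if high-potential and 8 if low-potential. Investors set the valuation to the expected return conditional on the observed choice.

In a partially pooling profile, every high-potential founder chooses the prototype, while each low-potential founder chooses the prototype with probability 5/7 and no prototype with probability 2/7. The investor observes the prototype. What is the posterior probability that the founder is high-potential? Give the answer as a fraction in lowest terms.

21/26

P(the prototype) = (3/4)·1 + (1/4)·(5/7) = 13/14.
By Bayes' rule, P(high-potential | the prototype) = (3/4) / (13/14) = 21/26.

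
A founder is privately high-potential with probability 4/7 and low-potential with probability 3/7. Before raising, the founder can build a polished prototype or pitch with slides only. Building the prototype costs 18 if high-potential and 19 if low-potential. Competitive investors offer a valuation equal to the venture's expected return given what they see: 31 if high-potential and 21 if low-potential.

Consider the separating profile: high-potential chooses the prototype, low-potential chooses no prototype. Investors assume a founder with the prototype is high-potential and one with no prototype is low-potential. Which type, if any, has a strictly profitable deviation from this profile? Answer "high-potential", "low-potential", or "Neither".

high-potential

The prototype pays 31; no prototype pays 21.
high-potential: assigned the prototype, nets 31 − 18 = 13; deviating to no prototype nets 21.
low-potential: assigned no prototype, nets 21; deviating to the prototype nets 31 − 19 = 12.
The high-potential type gains 8 by deviating.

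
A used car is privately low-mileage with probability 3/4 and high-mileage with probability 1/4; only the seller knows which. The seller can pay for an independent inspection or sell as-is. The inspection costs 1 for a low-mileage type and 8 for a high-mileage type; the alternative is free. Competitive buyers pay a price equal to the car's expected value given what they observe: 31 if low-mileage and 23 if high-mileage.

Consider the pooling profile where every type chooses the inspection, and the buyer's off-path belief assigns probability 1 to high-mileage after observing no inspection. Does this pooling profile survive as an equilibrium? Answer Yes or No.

No

On path, the buyer holds the prior and pays 3/4·31 + 1/4·23 = 29. Off path (no inspection), believing high-mileage, it pays 23.
low-mileage: the inspection nets 29 − 1 = 28; no inspection nets 23. low-mileage stays.
high-mileage: the inspection nets 29 − 8 = 21; no inspection nets 23. high-mileage would deviate.
A type deviates, so pooling fails.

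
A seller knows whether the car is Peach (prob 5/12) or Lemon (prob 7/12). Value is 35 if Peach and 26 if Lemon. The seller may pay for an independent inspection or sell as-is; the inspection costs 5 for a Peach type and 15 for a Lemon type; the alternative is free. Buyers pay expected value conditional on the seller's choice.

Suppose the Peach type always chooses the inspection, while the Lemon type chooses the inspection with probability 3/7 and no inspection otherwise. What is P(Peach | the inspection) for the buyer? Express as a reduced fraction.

P(the inspection) = (5/12)·1 + (7/12)·(3/7) = 2/3.
By Bayes' rule, P(Peach | the inspection) = (5/12) / (2/3) = 5/8.

5/8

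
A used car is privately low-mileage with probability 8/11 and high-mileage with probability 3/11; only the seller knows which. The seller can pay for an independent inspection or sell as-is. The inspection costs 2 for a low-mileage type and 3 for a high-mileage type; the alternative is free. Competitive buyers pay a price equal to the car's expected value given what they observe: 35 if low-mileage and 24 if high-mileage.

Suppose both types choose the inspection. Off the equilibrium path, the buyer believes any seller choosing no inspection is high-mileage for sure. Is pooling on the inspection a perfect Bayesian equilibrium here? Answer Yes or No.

Yes

On path, the buyer holds the prior and pays 8/11·35 + 3/11·24 = 32. Off path (no inspection), believing high-mileage, it pays 24.
low-mileage: the inspection nets 32 − 2 = 30; no inspection nets 24. low-mileage stays.
high-mileage: the inspection nets 32 − 3 = 29; no inspection nets 24. high-mileage stays.
No type deviates, so pooling is sustained.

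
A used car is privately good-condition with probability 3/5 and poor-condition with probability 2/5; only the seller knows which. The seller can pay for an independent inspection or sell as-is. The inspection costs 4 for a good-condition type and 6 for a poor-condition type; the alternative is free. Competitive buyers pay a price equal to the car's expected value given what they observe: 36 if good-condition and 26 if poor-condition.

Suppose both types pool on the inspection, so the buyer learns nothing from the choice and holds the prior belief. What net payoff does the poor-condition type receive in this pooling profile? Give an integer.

26

Pooled price = 3/5·36 + 2/5·26 = 32.
poor-condition pays cost 6 for the inspection, so net payoff = 32 − 6 = 26.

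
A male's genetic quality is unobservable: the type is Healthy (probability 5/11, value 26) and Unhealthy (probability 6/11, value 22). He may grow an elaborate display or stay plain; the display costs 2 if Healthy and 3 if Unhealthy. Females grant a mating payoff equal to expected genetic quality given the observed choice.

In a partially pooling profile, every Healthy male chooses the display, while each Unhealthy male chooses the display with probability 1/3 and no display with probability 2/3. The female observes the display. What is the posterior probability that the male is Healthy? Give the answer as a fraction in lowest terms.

5/7

P(the display) = (5/11)·1 + (6/11)·(1/3) = 7/11.
By Bayes' rule, P(Healthy | the display) = (5/11) / (7/11) = 5/7.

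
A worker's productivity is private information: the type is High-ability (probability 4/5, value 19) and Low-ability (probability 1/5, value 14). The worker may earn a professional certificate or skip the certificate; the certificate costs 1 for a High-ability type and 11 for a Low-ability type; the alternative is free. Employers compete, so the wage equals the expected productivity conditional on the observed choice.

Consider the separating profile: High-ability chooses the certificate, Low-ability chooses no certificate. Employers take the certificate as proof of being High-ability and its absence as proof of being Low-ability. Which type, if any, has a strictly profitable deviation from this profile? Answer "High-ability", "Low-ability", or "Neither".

Neither

The certificate pays 19; no certificate pays 14.
High-ability: assigned the certificate, nets 19 − 1 = 18; deviating to no certificate nets 14.
Low-ability: assigned no certificate, nets 14; deviating to the certificate nets 19 − 11 = 8.
Both types strictly prefer their assigned action; no profitable deviation.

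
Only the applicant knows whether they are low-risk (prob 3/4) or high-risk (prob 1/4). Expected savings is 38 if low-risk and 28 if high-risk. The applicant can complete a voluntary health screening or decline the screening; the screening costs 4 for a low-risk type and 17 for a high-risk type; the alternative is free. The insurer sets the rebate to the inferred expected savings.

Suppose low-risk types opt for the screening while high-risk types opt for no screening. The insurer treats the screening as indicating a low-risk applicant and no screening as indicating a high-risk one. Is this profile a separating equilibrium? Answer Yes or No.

Under these beliefs, the screening earns rebate 38 and no screening earns rebate 28.
low-risk: the screening nets 38 − 4 = 34; no screening nets 28. low-risk prefers the screening.
high-risk: the screening nets 38 − 17 = 21; no screening nets 28. high-risk prefers no screening.
Neither type deviates, so the separating profile is an equilibrium.

Yes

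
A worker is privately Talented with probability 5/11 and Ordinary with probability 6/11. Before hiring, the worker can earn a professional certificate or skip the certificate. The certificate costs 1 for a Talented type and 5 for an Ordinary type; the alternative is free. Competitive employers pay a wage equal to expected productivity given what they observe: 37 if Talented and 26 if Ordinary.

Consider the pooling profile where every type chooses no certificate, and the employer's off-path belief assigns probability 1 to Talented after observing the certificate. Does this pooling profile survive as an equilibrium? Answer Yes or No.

On path, the employer holds the prior and pays 5/11·37 + 6/11·26 = 31. Off path (the certificate), believing Talented, it pays 37.
Talented: no certificate nets 31; the certificate nets 37 − 1 = 36. Talented would deviate.
Ordinary: no certificate nets 31; the certificate nets 37 − 5 = 32. Ordinary would deviate.
A type deviates, so pooling fails.

No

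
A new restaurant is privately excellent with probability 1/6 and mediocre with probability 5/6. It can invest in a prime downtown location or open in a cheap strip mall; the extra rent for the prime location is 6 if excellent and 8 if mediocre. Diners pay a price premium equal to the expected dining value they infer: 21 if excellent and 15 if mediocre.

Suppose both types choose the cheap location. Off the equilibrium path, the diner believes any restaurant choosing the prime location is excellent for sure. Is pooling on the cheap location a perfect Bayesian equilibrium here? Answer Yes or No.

On path, the diner holds the prior and pays 1/6·21 + 5/6·15 = 16. Off path (the prime location), believing excellent, it pays 21.
excellent: the cheap location nets 16; the prime location nets 21 − 6 = 15. excellent stays.
mediocre: the cheap location nets 16; the prime location nets 21 − 8 = 13. mediocre stays.
No type deviates, so pooling is sustained.

Yes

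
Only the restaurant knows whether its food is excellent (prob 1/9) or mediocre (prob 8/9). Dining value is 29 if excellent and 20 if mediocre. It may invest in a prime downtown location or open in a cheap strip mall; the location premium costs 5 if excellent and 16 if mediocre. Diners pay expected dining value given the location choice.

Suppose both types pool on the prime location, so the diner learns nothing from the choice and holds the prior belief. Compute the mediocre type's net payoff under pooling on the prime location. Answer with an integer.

5

Pooled price premium = 1/9·29 + 8/9·20 = 21.
mediocre pays cost 16 for the prime location, so net payoff = 21 − 16 = 5.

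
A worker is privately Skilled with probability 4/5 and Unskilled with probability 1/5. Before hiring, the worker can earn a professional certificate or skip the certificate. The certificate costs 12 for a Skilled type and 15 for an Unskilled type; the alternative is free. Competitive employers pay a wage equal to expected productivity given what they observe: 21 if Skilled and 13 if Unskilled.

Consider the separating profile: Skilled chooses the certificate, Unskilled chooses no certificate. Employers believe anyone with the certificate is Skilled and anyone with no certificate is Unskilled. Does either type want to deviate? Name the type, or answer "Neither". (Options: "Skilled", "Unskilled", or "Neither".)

The certificate pays 21; no certificate pays 13.
Skilled: assigned the certificate, nets 21 − 12 = 9; deviating to no certificate nets 13.
Unskilled: assigned no certificate, nets 13; deviating to the certificate nets 21 − 15 = 6.
The Skilled type gains 4 by deviating.

Skilled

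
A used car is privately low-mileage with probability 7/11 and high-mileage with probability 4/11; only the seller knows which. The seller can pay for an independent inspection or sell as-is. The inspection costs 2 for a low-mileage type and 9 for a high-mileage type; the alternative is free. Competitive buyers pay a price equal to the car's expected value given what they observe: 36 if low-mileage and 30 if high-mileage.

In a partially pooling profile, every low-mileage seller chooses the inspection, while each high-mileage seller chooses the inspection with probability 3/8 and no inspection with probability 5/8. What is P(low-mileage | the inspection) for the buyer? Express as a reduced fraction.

P(the inspection) = (7/11)·1 + (4/11)·(3/8) = 17/22.
By Bayes' rule, P(low-mileage | the inspection) = (7/11) / (17/22) = 14/17.

14/17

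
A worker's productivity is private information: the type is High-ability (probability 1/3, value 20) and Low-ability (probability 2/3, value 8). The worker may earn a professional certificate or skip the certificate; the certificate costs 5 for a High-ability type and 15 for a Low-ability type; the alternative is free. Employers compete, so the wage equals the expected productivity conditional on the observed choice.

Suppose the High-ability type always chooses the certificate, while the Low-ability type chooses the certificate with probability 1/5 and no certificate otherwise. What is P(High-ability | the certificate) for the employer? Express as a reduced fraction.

P(the certificate) = (1/3)·1 + (2/3)·(1/5) = 7/15.
By Bayes' rule, P(High-ability | the certificate) = (1/3) / (7/15) = 5/7.

5/7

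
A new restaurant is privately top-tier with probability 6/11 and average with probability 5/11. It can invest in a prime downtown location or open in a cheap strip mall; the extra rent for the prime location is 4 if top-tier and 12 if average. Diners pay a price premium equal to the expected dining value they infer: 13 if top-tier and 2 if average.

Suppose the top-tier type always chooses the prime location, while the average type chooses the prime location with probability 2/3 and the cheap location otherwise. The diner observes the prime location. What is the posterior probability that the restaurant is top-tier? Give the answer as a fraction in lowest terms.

P(the prime location) = (6/11)·1 + (5/11)·(2/3) = 28/33.
By Bayes' rule, P(top-tier | the prime location) = (6/11) / (28/33) = 9/14.

9/14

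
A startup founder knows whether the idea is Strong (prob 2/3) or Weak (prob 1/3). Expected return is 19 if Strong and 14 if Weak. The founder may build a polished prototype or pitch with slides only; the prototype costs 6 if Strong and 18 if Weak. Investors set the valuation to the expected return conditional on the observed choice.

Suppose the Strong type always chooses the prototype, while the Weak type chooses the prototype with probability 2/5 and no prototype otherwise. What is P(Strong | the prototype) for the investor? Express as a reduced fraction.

P(the prototype) = (2/3)·1 + (1/3)·(2/5) = 4/5.
By Bayes' rule, P(Strong | the prototype) = (2/3) / (4/5) = 5/6.

5/6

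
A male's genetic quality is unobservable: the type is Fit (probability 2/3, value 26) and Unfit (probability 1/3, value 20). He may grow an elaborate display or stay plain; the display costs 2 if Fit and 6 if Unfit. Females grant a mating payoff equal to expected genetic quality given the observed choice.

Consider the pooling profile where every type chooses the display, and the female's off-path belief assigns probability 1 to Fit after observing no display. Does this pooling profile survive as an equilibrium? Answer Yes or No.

No

On path, the female holds the prior and pays 2/3·26 + 1/3·20 = 24. Off path (no display), believing Fit, it pays 26.
Fit: the display nets 24 − 2 = 22; no display nets 26. Fit would deviate.
Unfit: the display nets 24 − 6 = 18; no display nets 26. Unfit would deviate.
A type deviates, so pooling fails.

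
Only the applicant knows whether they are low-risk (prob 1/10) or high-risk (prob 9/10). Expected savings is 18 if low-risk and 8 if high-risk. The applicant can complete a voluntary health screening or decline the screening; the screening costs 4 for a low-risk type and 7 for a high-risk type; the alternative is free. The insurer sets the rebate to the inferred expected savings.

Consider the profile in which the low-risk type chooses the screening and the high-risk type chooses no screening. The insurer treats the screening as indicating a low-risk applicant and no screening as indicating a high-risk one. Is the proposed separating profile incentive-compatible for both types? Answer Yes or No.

No

Under these beliefs, the screening earns rebate 18 and no screening earns rebate 8.
low-risk: the screening nets 18 − 4 = 14; no screening nets 8. low-risk prefers the screening.
high-risk: the screening nets 18 − 7 = 11; no screening nets 8. high-risk would deviate to the screening.
high-risk has a profitable deviation, so the profile is not an equilibrium.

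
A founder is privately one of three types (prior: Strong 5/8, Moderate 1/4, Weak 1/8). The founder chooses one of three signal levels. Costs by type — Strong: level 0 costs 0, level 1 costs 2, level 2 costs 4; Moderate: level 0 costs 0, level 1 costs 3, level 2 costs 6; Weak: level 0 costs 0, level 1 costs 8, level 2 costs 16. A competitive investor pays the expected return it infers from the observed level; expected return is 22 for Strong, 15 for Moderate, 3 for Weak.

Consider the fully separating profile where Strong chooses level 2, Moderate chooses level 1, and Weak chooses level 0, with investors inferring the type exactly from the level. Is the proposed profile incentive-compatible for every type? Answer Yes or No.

Separating valuations: level 2 → 22, level 1 → 15, level 0 → 3.
Strong (assigned level 2): level 0: 3 − 0 = 3; level 1: 15 − 2 = 13; level 2: 22 − 4 = 18. Strong stays.
Moderate (assigned level 1): level 0: 3 − 0 = 3; level 1: 15 − 3 = 12; level 2: 22 − 6 = 16. Moderate prefers level 2.
Weak (assigned level 0): level 0: 3 − 0 = 3; level 1: 15 − 8 = 7; level 2: 22 − 16 = 6. Weak prefers level 1.
At least one type deviates; the separating profile fails.

No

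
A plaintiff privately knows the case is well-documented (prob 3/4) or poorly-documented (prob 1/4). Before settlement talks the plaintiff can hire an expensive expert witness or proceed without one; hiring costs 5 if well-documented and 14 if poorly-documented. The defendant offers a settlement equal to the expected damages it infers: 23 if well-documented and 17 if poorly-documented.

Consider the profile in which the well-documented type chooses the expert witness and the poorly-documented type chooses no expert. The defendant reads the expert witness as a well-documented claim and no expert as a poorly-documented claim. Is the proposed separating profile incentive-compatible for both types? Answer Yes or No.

Yes

Under these beliefs, the expert witness earns settlement 23 and no expert earns settlement 17.
well-documented: the expert witness nets 23 − 5 = 18; no expert nets 17. well-documented prefers the expert witness.
poorly-documented: the expert witness nets 23 − 14 = 9; no expert nets 17. poorly-documented prefers no expert.
Neither type deviates, so the separating profile is an equilibrium.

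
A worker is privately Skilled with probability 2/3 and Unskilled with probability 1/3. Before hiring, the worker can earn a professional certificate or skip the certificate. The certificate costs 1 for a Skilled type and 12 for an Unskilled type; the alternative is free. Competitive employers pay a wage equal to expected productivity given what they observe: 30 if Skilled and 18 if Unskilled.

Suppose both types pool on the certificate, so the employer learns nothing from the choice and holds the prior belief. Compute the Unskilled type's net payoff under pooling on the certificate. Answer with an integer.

14

Pooled wage = 2/3·30 + 1/3·18 = 26.
Unskilled pays cost 12 for the certificate, so net payoff = 26 − 12 = 14.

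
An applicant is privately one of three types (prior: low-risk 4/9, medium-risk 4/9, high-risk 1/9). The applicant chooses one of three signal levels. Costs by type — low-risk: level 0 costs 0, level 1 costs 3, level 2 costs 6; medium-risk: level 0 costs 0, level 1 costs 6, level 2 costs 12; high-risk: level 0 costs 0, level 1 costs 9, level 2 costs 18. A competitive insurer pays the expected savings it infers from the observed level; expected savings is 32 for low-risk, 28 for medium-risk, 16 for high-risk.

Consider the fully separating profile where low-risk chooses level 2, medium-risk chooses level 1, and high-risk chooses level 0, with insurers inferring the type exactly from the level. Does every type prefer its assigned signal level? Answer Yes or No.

No

Separating rebates: level 2 → 32, level 1 → 28, level 0 → 16.
low-risk (assigned level 2): level 0: 16 − 0 = 16; level 1: 28 − 3 = 25; level 2: 32 − 6 = 26. low-risk stays.
medium-risk (assigned level 1): level 0: 16 − 0 = 16; level 1: 28 − 6 = 22; level 2: 32 − 12 = 20. medium-risk stays.
high-risk (assigned level 0): level 0: 16 − 0 = 16; level 1: 28 − 9 = 19; level 2: 32 − 18 = 14. high-risk prefers level 1.
At least one type deviates; the separating profile fails.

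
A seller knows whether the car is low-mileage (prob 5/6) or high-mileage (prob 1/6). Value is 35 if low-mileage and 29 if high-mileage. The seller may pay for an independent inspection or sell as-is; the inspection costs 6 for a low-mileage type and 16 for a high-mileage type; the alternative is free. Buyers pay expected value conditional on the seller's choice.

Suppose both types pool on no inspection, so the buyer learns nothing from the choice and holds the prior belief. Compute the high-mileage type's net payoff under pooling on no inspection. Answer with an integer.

Pooled price = 5/6·35 + 1/6·29 = 34.
high-mileage pays no cost for no inspection, so net payoff = 34.

34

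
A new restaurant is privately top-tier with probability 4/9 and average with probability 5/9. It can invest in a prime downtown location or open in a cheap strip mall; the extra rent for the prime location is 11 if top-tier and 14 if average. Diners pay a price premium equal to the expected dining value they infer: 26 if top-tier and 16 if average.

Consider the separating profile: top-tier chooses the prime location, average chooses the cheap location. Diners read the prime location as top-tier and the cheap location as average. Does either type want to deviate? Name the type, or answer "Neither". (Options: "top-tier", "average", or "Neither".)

The prime location pays 26; the cheap location pays 16.
top-tier: assigned the prime location, nets 26 − 11 = 15; deviating to the cheap location nets 16.
average: assigned the cheap location, nets 16; deviating to the prime location nets 26 − 14 = 12.
The top-tier type gains 1 by deviating.

top-tier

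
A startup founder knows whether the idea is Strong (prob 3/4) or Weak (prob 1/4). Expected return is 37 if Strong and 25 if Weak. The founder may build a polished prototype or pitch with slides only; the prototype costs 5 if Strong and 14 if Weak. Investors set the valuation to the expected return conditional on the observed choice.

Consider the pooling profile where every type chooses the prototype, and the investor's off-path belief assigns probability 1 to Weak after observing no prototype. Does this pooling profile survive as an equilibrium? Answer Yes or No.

On path, the investor holds the prior and pays 3/4·37 + 1/4·25 = 34. Off path (no prototype), believing Weak, it pays 25.
Strong: the prototype nets 34 − 5 = 29; no prototype nets 25. Strong stays.
Weak: the prototype nets 34 − 14 = 20; no prototype nets 25. Weak would deviate.
A type deviates, so pooling fails.

No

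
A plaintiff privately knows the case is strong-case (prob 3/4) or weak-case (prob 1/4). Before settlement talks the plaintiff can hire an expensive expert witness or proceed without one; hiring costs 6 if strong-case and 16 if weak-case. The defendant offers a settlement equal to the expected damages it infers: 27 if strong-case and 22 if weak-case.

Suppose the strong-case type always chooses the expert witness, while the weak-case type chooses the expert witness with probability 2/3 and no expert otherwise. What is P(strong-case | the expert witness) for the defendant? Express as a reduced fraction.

P(the expert witness) = (3/4)·1 + (1/4)·(2/3) = 11/12.
By Bayes' rule, P(strong-case | the expert witness) = (3/4) / (11/12) = 9/11.

9/11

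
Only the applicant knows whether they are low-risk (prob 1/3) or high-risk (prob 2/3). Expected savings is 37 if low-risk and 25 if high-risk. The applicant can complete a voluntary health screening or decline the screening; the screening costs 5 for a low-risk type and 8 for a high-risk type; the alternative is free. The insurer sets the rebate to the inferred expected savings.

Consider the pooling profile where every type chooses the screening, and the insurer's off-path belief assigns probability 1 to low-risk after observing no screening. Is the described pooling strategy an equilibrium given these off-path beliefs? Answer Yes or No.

On path, the insurer holds the prior and pays 1/3·37 + 2/3·25 = 29. Off path (no screening), believing low-risk, it pays 37.
low-risk: the screening nets 29 − 5 = 24; no screening nets 37. low-risk would deviate.
high-risk: the screening nets 29 − 8 = 21; no screening nets 37. high-risk would deviate.
A type deviates, so pooling fails.

No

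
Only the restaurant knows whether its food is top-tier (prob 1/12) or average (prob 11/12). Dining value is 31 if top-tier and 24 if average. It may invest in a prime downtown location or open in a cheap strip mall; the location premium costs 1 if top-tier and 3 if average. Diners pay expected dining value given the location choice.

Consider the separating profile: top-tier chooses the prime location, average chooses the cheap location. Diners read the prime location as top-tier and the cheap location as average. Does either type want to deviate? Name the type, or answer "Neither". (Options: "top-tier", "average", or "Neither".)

The prime location pays 31; the cheap location pays 24.
top-tier: assigned the prime location, nets 31 − 1 = 30; deviating to the cheap location nets 24.
average: assigned the cheap location, nets 24; deviating to the prime location nets 31 − 3 = 28.
The average type gains 4 by deviating.

average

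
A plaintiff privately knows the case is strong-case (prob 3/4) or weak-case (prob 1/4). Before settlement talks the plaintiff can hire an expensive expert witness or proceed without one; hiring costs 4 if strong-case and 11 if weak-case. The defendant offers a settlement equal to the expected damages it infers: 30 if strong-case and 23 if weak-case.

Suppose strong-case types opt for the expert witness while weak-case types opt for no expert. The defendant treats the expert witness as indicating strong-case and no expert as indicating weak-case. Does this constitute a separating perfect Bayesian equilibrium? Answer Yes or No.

Under these beliefs, the expert witness earns settlement 30 and no expert earns settlement 23.
strong-case: the expert witness nets 30 − 4 = 26; no expert nets 23. strong-case prefers the expert witness.
weak-case: the expert witness nets 30 − 11 = 19; no expert nets 23. weak-case prefers no expert.
Neither type deviates, so the separating profile is an equilibrium.

Yes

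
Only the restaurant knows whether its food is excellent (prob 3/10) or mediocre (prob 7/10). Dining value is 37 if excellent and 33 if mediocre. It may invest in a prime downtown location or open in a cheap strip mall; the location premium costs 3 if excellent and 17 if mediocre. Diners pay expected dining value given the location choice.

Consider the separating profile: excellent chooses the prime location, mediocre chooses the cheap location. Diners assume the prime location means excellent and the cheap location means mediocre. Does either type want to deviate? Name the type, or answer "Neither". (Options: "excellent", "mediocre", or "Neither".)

The prime location pays 37; the cheap location pays 33.
excellent: assigned the prime location, nets 37 − 3 = 34; deviating to the cheap location nets 33.
mediocre: assigned the cheap location, nets 33; deviating to the prime location nets 37 − 17 = 20.
Both types strictly prefer their assigned action; no profitable deviation.

Neither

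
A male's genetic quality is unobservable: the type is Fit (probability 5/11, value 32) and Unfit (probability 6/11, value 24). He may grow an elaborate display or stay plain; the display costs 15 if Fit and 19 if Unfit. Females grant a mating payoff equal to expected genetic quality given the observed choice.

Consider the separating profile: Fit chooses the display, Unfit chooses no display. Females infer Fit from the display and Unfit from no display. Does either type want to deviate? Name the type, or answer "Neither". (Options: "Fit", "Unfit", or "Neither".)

The display pays 32; no display pays 24.
Fit: assigned the display, nets 32 − 15 = 17; deviating to no display nets 24.
Unfit: assigned no display, nets 24; deviating to the display nets 32 − 19 = 13.
The Fit type gains 7 by deviating.

Fit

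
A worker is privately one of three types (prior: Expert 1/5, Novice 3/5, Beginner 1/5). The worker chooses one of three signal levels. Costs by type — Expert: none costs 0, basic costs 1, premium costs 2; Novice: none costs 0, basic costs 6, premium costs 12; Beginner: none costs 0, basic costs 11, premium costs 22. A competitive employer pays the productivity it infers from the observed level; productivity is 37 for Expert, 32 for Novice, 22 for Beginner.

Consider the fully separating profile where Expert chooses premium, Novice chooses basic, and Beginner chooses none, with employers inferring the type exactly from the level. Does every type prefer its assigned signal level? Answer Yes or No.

Separating wages: premium → 37, basic → 32, none → 22.
Expert (assigned premium): none: 22 − 0 = 22; basic: 32 − 1 = 31; premium: 37 − 2 = 35. Expert stays.
Novice (assigned basic): none: 22 − 0 = 22; basic: 32 − 6 = 26; premium: 37 − 12 = 25. Novice stays.
Beginner (assigned none): none: 22 − 0 = 22; basic: 32 − 11 = 21; premium: 37 − 22 = 15. Beginner stays.
Every type prefers its assigned level; separation holds.

Yes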